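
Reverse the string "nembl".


Input: nembl
Reading characters right to left:
  Position 4: 'l'
  Position 3: 'b'
  Position 2: 'm'
  Position 1: 'e'
  Position 0: 'n'
Reversed: lbmen

lbmen


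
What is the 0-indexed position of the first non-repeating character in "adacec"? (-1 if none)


Input: adacec
Character frequencies:
  'a': 2
  'c': 2
  'd': 1
  'e': 1
Scanning left to right for freq == 1:
  Position 0 ('a'): freq=2, skip
  Position 1 ('d'): unique! => answer = 1

1


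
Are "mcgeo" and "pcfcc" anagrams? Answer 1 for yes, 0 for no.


Strings: "mcgeo", "pcfcc"
Sorted first:  cegmo
Sorted second: cccfp
Differ at position 1: 'e' vs 'c' => not anagrams

0


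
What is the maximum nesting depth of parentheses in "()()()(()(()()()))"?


Input: "()()()(()(()()()))"
Tracking depth:
  Position 0 '(': depth becomes 1
  Position 1 ')': depth becomes 0
  Position 2 '(': depth becomes 1
  Position 3 ')': depth becomes 0
  Position 4 '(': depth becomes 1
  Position 5 ')': depth becomes 0
  Position 6 '(': depth becomes 1
  Position 7 '(': depth becomes 2
  Position 8 ')': depth becomes 1
  Position 9 '(': depth becomes 2
  Position 10 '(': depth becomes 3
  Position 11 ')': depth becomes 2
  Position 12 '(': depth becomes 3
  Position 13 ')': depth becomes 2
  Position 14 '(': depth becomes 3
  Position 15 ')': depth becomes 2
  Position 16 ')': depth becomes 1
  Position 17 ')': depth becomes 0
Maximum depth reached: 3

3


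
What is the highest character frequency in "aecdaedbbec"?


Input: aecdaedbbec
Character counts:
  'a': 2
  'b': 2
  'c': 2
  'd': 2
  'e': 3
Maximum frequency: 3

3


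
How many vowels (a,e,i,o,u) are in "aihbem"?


Input: aihbem
Checking each character:
  'a' at position 0: vowel (running total: 1)
  'i' at position 1: vowel (running total: 2)
  'h' at position 2: consonant
  'b' at position 3: consonant
  'e' at position 4: vowel (running total: 3)
  'm' at position 5: consonant
Total vowels: 3

3


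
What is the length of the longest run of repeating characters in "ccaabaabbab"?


Input: "ccaabaabbab"
Scanning for longest run:
  Position 1 ('c'): continues run of 'c', length=2
  Position 2 ('a'): new char, reset run to 1
  Position 3 ('a'): continues run of 'a', length=2
  Position 4 ('b'): new char, reset run to 1
  Position 5 ('a'): new char, reset run to 1
  Position 6 ('a'): continues run of 'a', length=2
  Position 7 ('b'): new char, reset run to 1
  Position 8 ('b'): continues run of 'b', length=2
  Position 9 ('a'): new char, reset run to 1
  Position 10 ('b'): new char, reset run to 1
Longest run: 'c' with length 2

2


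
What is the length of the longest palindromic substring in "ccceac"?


Input: "ccceac"
Checking substrings for palindromes:
  [0:3] "ccc" (len 3) => palindrome
  [0:2] "cc" (len 2) => palindrome
  [1:3] "cc" (len 2) => palindrome
Longest palindromic substring: "ccc" with length 3

3


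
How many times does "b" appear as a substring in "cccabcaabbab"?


Searching for "b" in "cccabcaabbab"
Scanning each position:
  Position 0: "c" => no
  Position 1: "c" => no
  Position 2: "c" => no
  Position 3: "a" => no
  Position 4: "b" => MATCH
  Position 5: "c" => no
  Position 6: "a" => no
  Position 7: "a" => no
  Position 8: "b" => MATCH
  Position 9: "b" => MATCH
  Position 10: "a" => no
  Position 11: "b" => MATCH
Total occurrences: 4

4


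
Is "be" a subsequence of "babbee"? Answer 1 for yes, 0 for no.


Check if "be" is a subsequence of "babbee"
Greedy scan:
  Position 0 ('b'): matches sub[0] = 'b'
  Position 1 ('a'): no match needed
  Position 2 ('b'): no match needed
  Position 3 ('b'): no match needed
  Position 4 ('e'): matches sub[1] = 'e'
  Position 5 ('e'): no match needed
All 2 characters matched => is a subsequence

1


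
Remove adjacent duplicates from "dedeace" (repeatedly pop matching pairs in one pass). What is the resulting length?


Input: dedeace
Stack-based adjacent duplicate removal:
  Read 'd': push. Stack: d
  Read 'e': push. Stack: de
  Read 'd': push. Stack: ded
  Read 'e': push. Stack: dede
  Read 'a': push. Stack: dedea
  Read 'c': push. Stack: dedeac
  Read 'e': push. Stack: dedeace
Final stack: "dedeace" (length 7)

7


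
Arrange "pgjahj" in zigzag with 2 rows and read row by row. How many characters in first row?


Zigzag "pgjahj" into 2 rows:
Placing characters:
  'p' => row 0
  'g' => row 1
  'j' => row 0
  'a' => row 1
  'h' => row 0
  'j' => row 1
Rows:
  Row 0: "pjh"
  Row 1: "gaj"
First row length: 3

3


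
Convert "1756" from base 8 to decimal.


Input: "1756" in base 8
Positional expansion:
  Digit '1' (value 1) x 8^3 = 512
  Digit '7' (value 7) x 8^2 = 448
  Digit '5' (value 5) x 8^1 = 40
  Digit '6' (value 6) x 8^0 = 6
Sum = 1006

1006


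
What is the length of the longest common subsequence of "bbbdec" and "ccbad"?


LCS of "bbbdec" and "ccbad"
DP table:
           c    c    b    a    d
      0    0    0    0    0    0
  b   0    0    0    1    1    1
  b   0    0    0    1    1    1
  b   0    0    0    1    1    1
  d   0    0    0    1    1    2
  e   0    0    0    1    1    2
  c   0    1    1    1    1    2
LCS length = dp[6][5] = 2

2


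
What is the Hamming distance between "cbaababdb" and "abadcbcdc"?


Comparing "cbaababdb" and "abadcbcdc" position by position:
  Position 0: 'c' vs 'a' => differ
  Position 1: 'b' vs 'b' => same
  Position 2: 'a' vs 'a' => same
  Position 3: 'a' vs 'd' => differ
  Position 4: 'b' vs 'c' => differ
  Position 5: 'a' vs 'b' => differ
  Position 6: 'b' vs 'c' => differ
  Position 7: 'd' vs 'd' => same
  Position 8: 'b' vs 'c' => differ
Total differences (Hamming distance): 6

6


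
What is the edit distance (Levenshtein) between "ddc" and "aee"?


Computing edit distance: "ddc" -> "aee"
DP table:
           a    e    e
      0    1    2    3
  d   1    1    2    3
  d   2    2    2    3
  c   3    3    3    3
Edit distance = dp[3][3] = 3

3


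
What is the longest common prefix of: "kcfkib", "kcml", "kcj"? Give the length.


Words: kcfkib, kcml, kcj
  Position 0: all 'k' => match
  Position 1: all 'c' => match
  Position 2: ('f', 'm', 'j') => mismatch, stop
LCP = "kc" (length 2)

2


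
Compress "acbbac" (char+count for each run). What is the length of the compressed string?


Input: acbbac
Runs:
  'a' x 1 => "a1"
  'c' x 1 => "c1"
  'b' x 2 => "b2"
  'a' x 1 => "a1"
  'c' x 1 => "c1"
Compressed: "a1c1b2a1c1"
Compressed length: 10

10


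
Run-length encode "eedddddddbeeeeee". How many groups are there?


Input: eedddddddbeeeeee
Scanning for consecutive runs:
  Group 1: 'e' x 2 (positions 0-1)
  Group 2: 'd' x 7 (positions 2-8)
  Group 3: 'b' x 1 (positions 9-9)
  Group 4: 'e' x 6 (positions 10-15)
Total groups: 4

4


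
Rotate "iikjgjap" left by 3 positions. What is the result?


Input: "iikjgjap", rotate left by 3
First 3 characters: "iik"
Remaining characters: "jgjap"
Concatenate remaining + first: "jgjap" + "iik" = "jgjapiik"

jgjapiik


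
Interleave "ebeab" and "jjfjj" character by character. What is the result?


Interleaving "ebeab" and "jjfjj":
  Position 0: 'e' from first, 'j' from second => "ej"
  Position 1: 'b' from first, 'j' from second => "bj"
  Position 2: 'e' from first, 'f' from second => "ef"
  Position 3: 'a' from first, 'j' from second => "aj"
  Position 4: 'b' from first, 'j' from second => "bj"
Result: ejbjefajbj

ejbjefajbj


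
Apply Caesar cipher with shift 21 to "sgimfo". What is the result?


Caesar cipher: shift "sgimfo" by 21
  's' (pos 18) + 21 = pos 13 = 'n'
  'g' (pos 6) + 21 = pos 1 = 'b'
  'i' (pos 8) + 21 = pos 3 = 'd'
  'm' (pos 12) + 21 = pos 7 = 'h'
  'f' (pos 5) + 21 = pos 0 = 'a'
  'o' (pos 14) + 21 = pos 9 = 'j'
Result: nbdhaj

nbdhaj


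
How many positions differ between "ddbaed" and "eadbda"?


Comparing "ddbaed" and "eadbda" position by position:
  Position 0: 'd' vs 'e' => DIFFER
  Position 1: 'd' vs 'a' => DIFFER
  Position 2: 'b' vs 'd' => DIFFER
  Position 3: 'a' vs 'b' => DIFFER
  Position 4: 'e' vs 'd' => DIFFER
  Position 5: 'd' vs 'a' => DIFFER
Positions that differ: 6

6


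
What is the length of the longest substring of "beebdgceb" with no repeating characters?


Input: "beebdgceb"
Sliding window (track last position of each char):
  Position 0 ('b'): window [0,0] length 1 -- new best
  Position 1 ('e'): window [0,1] length 2 -- new best
  Position 2 ('e'): repeat (last at 1), move window start to 2
  Position 2 ('e'): window [2,2] length 1
  Position 3 ('b'): window [2,3] length 2
  Position 4 ('d'): window [2,4] length 3 -- new best
  Position 5 ('g'): window [2,5] length 4 -- new best
  Position 6 ('c'): window [2,6] length 5 -- new best
  Position 7 ('e'): repeat (last at 2), move window start to 3
  Position 7 ('e'): window [3,7] length 5
  Position 8 ('b'): repeat (last at 3), move window start to 4
  Position 8 ('b'): window [4,8] length 5
Longest substring with no repeats: "ebdgc" with length 5

5


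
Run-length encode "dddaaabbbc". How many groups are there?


Input: dddaaabbbc
Scanning for consecutive runs:
  Group 1: 'd' x 3 (positions 0-2)
  Group 2: 'a' x 3 (positions 3-5)
  Group 3: 'b' x 3 (positions 6-8)
  Group 4: 'c' x 1 (positions 9-9)
Total groups: 4

4


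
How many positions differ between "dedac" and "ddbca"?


Comparing "dedac" and "ddbca" position by position:
  Position 0: 'd' vs 'd' => same
  Position 1: 'e' vs 'd' => DIFFER
  Position 2: 'd' vs 'b' => DIFFER
  Position 3: 'a' vs 'c' => DIFFER
  Position 4: 'c' vs 'a' => DIFFER
Positions that differ: 4

4


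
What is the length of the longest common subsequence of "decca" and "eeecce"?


LCS of "decca" and "eeecce"
DP table:
           e    e    e    c    c    e
      0    0    0    0    0    0    0
  d   0    0    0    0    0    0    0
  e   0    1    1    1    1    1    1
  c   0    1    1    1    2    2    2
  c   0    1    1    1    2    3    3
  a   0    1    1    1    2    3    3
LCS length = dp[5][6] = 3

3


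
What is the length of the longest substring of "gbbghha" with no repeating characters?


Input: "gbbghha"
Sliding window (track last position of each char):
  Position 0 ('g'): window [0,0] length 1 -- new best
  Position 1 ('b'): window [0,1] length 2 -- new best
  Position 2 ('b'): repeat (last at 1), move window start to 2
  Position 2 ('b'): window [2,2] length 1
  Position 3 ('g'): window [2,3] length 2
  Position 4 ('h'): window [2,4] length 3 -- new best
  Position 5 ('h'): repeat (last at 4), move window start to 5
  Position 5 ('h'): window [5,5] length 1
  Position 6 ('a'): window [5,6] length 2
Longest substring with no repeats: "bgh" with length 3

3


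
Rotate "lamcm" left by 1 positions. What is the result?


Input: "lamcm", rotate left by 1
First 1 characters: "l"
Remaining characters: "amcm"
Concatenate remaining + first: "amcm" + "l" = "amcml"

amcml


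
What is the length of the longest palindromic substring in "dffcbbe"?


Input: "dffcbbe"
Checking substrings for palindromes:
  [1:3] "ff" (len 2) => palindrome
  [4:6] "bb" (len 2) => palindrome
Longest palindromic substring: "ff" with length 2

2


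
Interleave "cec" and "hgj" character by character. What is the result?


Interleaving "cec" and "hgj":
  Position 0: 'c' from first, 'h' from second => "ch"
  Position 1: 'e' from first, 'g' from second => "eg"
  Position 2: 'c' from first, 'j' from second => "cj"
Result: chegcj

chegcj


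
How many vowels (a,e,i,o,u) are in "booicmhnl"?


Input: booicmhnl
Checking each character:
  'b' at position 0: consonant
  'o' at position 1: vowel (running total: 1)
  'o' at position 2: vowel (running total: 2)
  'i' at position 3: vowel (running total: 3)
  'c' at position 4: consonant
  'm' at position 5: consonant
  'h' at position 6: consonant
  'n' at position 7: consonant
  'l' at position 8: consonant
Total vowels: 3

3


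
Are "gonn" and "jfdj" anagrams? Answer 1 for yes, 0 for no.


Strings: "gonn", "jfdj"
Sorted first:  gnno
Sorted second: dfjj
Differ at position 0: 'g' vs 'd' => not anagrams

0


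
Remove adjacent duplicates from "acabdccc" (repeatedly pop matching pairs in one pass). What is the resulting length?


Input: acabdccc
Stack-based adjacent duplicate removal:
  Read 'a': push. Stack: a
  Read 'c': push. Stack: ac
  Read 'a': push. Stack: aca
  Read 'b': push. Stack: acab
  Read 'd': push. Stack: acabd
  Read 'c': push. Stack: acabdc
  Read 'c': matches stack top 'c' => pop. Stack: acabd
  Read 'c': push. Stack: acabdc
Final stack: "acabdc" (length 6)

6


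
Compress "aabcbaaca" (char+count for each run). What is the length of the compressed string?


Input: aabcbaaca
Runs:
  'a' x 2 => "a2"
  'b' x 1 => "b1"
  'c' x 1 => "c1"
  'b' x 1 => "b1"
  'a' x 2 => "a2"
  'c' x 1 => "c1"
  'a' x 1 => "a1"
Compressed: "a2b1c1b1a2c1a1"
Compressed length: 14

14


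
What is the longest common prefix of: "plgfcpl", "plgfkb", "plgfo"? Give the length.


Words: plgfcpl, plgfkb, plgfo
  Position 0: all 'p' => match
  Position 1: all 'l' => match
  Position 2: all 'g' => match
  Position 3: all 'f' => match
  Position 4: ('c', 'k', 'o') => mismatch, stop
LCP = "plgf" (length 4)

4


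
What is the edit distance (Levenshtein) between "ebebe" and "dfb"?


Computing edit distance: "ebebe" -> "dfb"
DP table:
           d    f    b
      0    1    2    3
  e   1    1    2    3
  b   2    2    2    2
  e   3    3    3    3
  b   4    4    4    3
  e   5    5    5    4
Edit distance = dp[5][3] = 4

4


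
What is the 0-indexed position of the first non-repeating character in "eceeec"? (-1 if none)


Input: eceeec
Character frequencies:
  'c': 2
  'e': 4
Scanning left to right for freq == 1:
  Position 0 ('e'): freq=4, skip
  Position 1 ('c'): freq=2, skip
  Position 2 ('e'): freq=4, skip
  Position 3 ('e'): freq=4, skip
  Position 4 ('e'): freq=4, skip
  Position 5 ('c'): freq=2, skip
  No unique character found => answer = -1

-1


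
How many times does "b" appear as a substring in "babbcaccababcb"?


Searching for "b" in "babbcaccababcb"
Scanning each position:
  Position 0: "b" => MATCH
  Position 1: "a" => no
  Position 2: "b" => MATCH
  Position 3: "b" => MATCH
  Position 4: "c" => no
  Position 5: "a" => no
  Position 6: "c" => no
  Position 7: "c" => no
  Position 8: "a" => no
  Position 9: "b" => MATCH
  Position 10: "a" => no
  Position 11: "b" => MATCH
  Position 12: "c" => no
  Position 13: "b" => MATCH
Total occurrences: 6

6


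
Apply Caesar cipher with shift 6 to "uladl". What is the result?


Caesar cipher: shift "uladl" by 6
  'u' (pos 20) + 6 = pos 0 = 'a'
  'l' (pos 11) + 6 = pos 17 = 'r'
  'a' (pos 0) + 6 = pos 6 = 'g'
  'd' (pos 3) + 6 = pos 9 = 'j'
  'l' (pos 11) + 6 = pos 17 = 'r'
Result: argjr

argjr


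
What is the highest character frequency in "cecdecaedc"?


Input: cecdecaedc
Character counts:
  'a': 1
  'c': 4
  'd': 2
  'e': 3
Maximum frequency: 4

4


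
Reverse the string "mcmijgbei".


Input: mcmijgbei
Reading characters right to left:
  Position 8: 'i'
  Position 7: 'e'
  Position 6: 'b'
  Position 5: 'g'
  Position 4: 'j'
  Position 3: 'i'
  Position 2: 'm'
  Position 1: 'c'
  Position 0: 'm'
Reversed: iebgjimcm

iebgjimcm


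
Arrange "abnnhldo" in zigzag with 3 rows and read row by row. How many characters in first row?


Zigzag "abnnhldo" into 3 rows:
Placing characters:
  'a' => row 0
  'b' => row 1
  'n' => row 2
  'n' => row 1
  'h' => row 0
  'l' => row 1
  'd' => row 2
  'o' => row 1
Rows:
  Row 0: "ah"
  Row 1: "bnlo"
  Row 2: "nd"
First row length: 2

2


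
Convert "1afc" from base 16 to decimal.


Input: "1afc" in base 16
Positional expansion:
  Digit '1' (value 1) x 16^3 = 4096
  Digit 'a' (value 10) x 16^2 = 2560
  Digit 'f' (value 15) x 16^1 = 240
  Digit 'c' (value 12) x 16^0 = 12
Sum = 6908

6908


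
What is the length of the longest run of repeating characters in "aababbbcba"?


Input: "aababbbcba"
Scanning for longest run:
  Position 1 ('a'): continues run of 'a', length=2
  Position 2 ('b'): new char, reset run to 1
  Position 3 ('a'): new char, reset run to 1
  Position 4 ('b'): new char, reset run to 1
  Position 5 ('b'): continues run of 'b', length=2
  Position 6 ('b'): continues run of 'b', length=3
  Position 7 ('c'): new char, reset run to 1
  Position 8 ('b'): new char, reset run to 1
  Position 9 ('a'): new char, reset run to 1
Longest run: 'b' with length 3

3


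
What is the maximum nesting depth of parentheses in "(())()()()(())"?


Input: "(())()()()(())"
Tracking depth:
  Position 0 '(': depth becomes 1
  Position 1 '(': depth becomes 2
  Position 2 ')': depth becomes 1
  Position 3 ')': depth becomes 0
  Position 4 '(': depth becomes 1
  Position 5 ')': depth becomes 0
  Position 6 '(': depth becomes 1
  Position 7 ')': depth becomes 0
  Position 8 '(': depth becomes 1
  Position 9 ')': depth becomes 0
  Position 10 '(': depth becomes 1
  Position 11 '(': depth becomes 2
  Position 12 ')': depth becomes 1
  Position 13 ')': depth becomes 0
Maximum depth reached: 2

2


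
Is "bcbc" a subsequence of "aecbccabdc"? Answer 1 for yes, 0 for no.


Check if "bcbc" is a subsequence of "aecbccabdc"
Greedy scan:
  Position 0 ('a'): no match needed
  Position 1 ('e'): no match needed
  Position 2 ('c'): no match needed
  Position 3 ('b'): matches sub[0] = 'b'
  Position 4 ('c'): matches sub[1] = 'c'
  Position 5 ('c'): no match needed
  Position 6 ('a'): no match needed
  Position 7 ('b'): matches sub[2] = 'b'
  Position 8 ('d'): no match needed
  Position 9 ('c'): matches sub[3] = 'c'
All 4 characters matched => is a subsequence

1


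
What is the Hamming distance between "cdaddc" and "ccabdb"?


Comparing "cdaddc" and "ccabdb" position by position:
  Position 0: 'c' vs 'c' => same
  Position 1: 'd' vs 'c' => differ
  Position 2: 'a' vs 'a' => same
  Position 3: 'd' vs 'b' => differ
  Position 4: 'd' vs 'd' => same
  Position 5: 'c' vs 'b' => differ
Total differences (Hamming distance): 3

3


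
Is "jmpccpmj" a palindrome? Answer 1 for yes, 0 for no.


Input: jmpccpmj
Reversed: jmpccpmj
  Compare pos 0 ('j') with pos 7 ('j'): match
  Compare pos 1 ('m') with pos 6 ('m'): match
  Compare pos 2 ('p') with pos 5 ('p'): match
  Compare pos 3 ('c') with pos 4 ('c'): match
Result: palindrome

1


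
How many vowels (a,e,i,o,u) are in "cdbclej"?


Input: cdbclej
Checking each character:
  'c' at position 0: consonant
  'd' at position 1: consonant
  'b' at position 2: consonant
  'c' at position 3: consonant
  'l' at position 4: consonant
  'e' at position 5: vowel (running total: 1)
  'j' at position 6: consonant
Total vowels: 1

1


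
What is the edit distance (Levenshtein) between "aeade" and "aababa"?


Computing edit distance: "aeade" -> "aababa"
DP table:
           a    a    b    a    b    a
      0    1    2    3    4    5    6
  a   1    0    1    2    3    4    5
  e   2    1    1    2    3    4    5
  a   3    2    1    2    2    3    4
  d   4    3    2    2    3    3    4
  e   5    4    3    3    3    4    4
Edit distance = dp[5][6] = 4

4


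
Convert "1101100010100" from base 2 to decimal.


Input: "1101100010100" in base 2
Positional expansion:
  Digit '1' (value 1) x 2^12 = 4096
  Digit '1' (value 1) x 2^11 = 2048
  Digit '0' (value 0) x 2^10 = 0
  Digit '1' (value 1) x 2^9 = 512
  Digit '1' (value 1) x 2^8 = 256
  Digit '0' (value 0) x 2^7 = 0
  Digit '0' (value 0) x 2^6 = 0
  Digit '0' (value 0) x 2^5 = 0
  Digit '1' (value 1) x 2^4 = 16
  Digit '0' (value 0) x 2^3 = 0
  Digit '1' (value 1) x 2^2 = 4
  Digit '0' (value 0) x 2^1 = 0
  Digit '0' (value 0) x 2^0 = 0
Sum = 6932

6932


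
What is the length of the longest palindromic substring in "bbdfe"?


Input: "bbdfe"
Checking substrings for palindromes:
  [0:2] "bb" (len 2) => palindrome
Longest palindromic substring: "bb" with length 2

2


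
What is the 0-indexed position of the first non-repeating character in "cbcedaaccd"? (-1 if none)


Input: cbcedaaccd
Character frequencies:
  'a': 2
  'b': 1
  'c': 4
  'd': 2
  'e': 1
Scanning left to right for freq == 1:
  Position 0 ('c'): freq=4, skip
  Position 1 ('b'): unique! => answer = 1

1


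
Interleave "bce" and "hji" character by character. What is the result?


Interleaving "bce" and "hji":
  Position 0: 'b' from first, 'h' from second => "bh"
  Position 1: 'c' from first, 'j' from second => "cj"
  Position 2: 'e' from first, 'i' from second => "ei"
Result: bhcjei

bhcjei


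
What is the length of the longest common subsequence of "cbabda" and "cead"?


LCS of "cbabda" and "cead"
DP table:
           c    e    a    d
      0    0    0    0    0
  c   0    1    1    1    1
  b   0    1    1    1    1
  a   0    1    1    2    2
  b   0    1    1    2    2
  d   0    1    1    2    3
  a   0    1    1    2    3
LCS length = dp[6][4] = 3

3


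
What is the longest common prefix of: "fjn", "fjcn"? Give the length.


Words: fjn, fjcn
  Position 0: all 'f' => match
  Position 1: all 'j' => match
  Position 2: ('n', 'c') => mismatch, stop
LCP = "fj" (length 2)

2


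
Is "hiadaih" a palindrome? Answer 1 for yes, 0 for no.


Input: hiadaih
Reversed: hiadaih
  Compare pos 0 ('h') with pos 6 ('h'): match
  Compare pos 1 ('i') with pos 5 ('i'): match
  Compare pos 2 ('a') with pos 4 ('a'): match
Result: palindrome

1


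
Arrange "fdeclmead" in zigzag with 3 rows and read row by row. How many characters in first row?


Zigzag "fdeclmead" into 3 rows:
Placing characters:
  'f' => row 0
  'd' => row 1
  'e' => row 2
  'c' => row 1
  'l' => row 0
  'm' => row 1
  'e' => row 2
  'a' => row 1
  'd' => row 0
Rows:
  Row 0: "fld"
  Row 1: "dcma"
  Row 2: "ee"
First row length: 3

3


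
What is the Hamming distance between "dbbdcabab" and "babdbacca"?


Comparing "dbbdcabab" and "babdbacca" position by position:
  Position 0: 'd' vs 'b' => differ
  Position 1: 'b' vs 'a' => differ
  Position 2: 'b' vs 'b' => same
  Position 3: 'd' vs 'd' => same
  Position 4: 'c' vs 'b' => differ
  Position 5: 'a' vs 'a' => same
  Position 6: 'b' vs 'c' => differ
  Position 7: 'a' vs 'c' => differ
  Position 8: 'b' vs 'a' => differ
Total differences (Hamming distance): 6

6


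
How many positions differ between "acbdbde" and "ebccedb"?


Comparing "acbdbde" and "ebccedb" position by position:
  Position 0: 'a' vs 'e' => DIFFER
  Position 1: 'c' vs 'b' => DIFFER
  Position 2: 'b' vs 'c' => DIFFER
  Position 3: 'd' vs 'c' => DIFFER
  Position 4: 'b' vs 'e' => DIFFER
  Position 5: 'd' vs 'd' => same
  Position 6: 'e' vs 'b' => DIFFER
Positions that differ: 6

6


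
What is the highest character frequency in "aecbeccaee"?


Input: aecbeccaee
Character counts:
  'a': 2
  'b': 1
  'c': 3
  'e': 4
Maximum frequency: 4

4


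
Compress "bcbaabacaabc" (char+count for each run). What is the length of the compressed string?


Input: bcbaabacaabc
Runs:
  'b' x 1 => "b1"
  'c' x 1 => "c1"
  'b' x 1 => "b1"
  'a' x 2 => "a2"
  'b' x 1 => "b1"
  'a' x 1 => "a1"
  'c' x 1 => "c1"
  'a' x 2 => "a2"
  'b' x 1 => "b1"
  'c' x 1 => "c1"
Compressed: "b1c1b1a2b1a1c1a2b1c1"
Compressed length: 20

20


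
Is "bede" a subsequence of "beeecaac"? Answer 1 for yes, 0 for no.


Check if "bede" is a subsequence of "beeecaac"
Greedy scan:
  Position 0 ('b'): matches sub[0] = 'b'
  Position 1 ('e'): matches sub[1] = 'e'
  Position 2 ('e'): no match needed
  Position 3 ('e'): no match needed
  Position 4 ('c'): no match needed
  Position 5 ('a'): no match needed
  Position 6 ('a'): no match needed
  Position 7 ('c'): no match needed
Only matched 2/4 characters => not a subsequence

0


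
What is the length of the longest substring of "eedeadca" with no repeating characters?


Input: "eedeadca"
Sliding window (track last position of each char):
  Position 0 ('e'): window [0,0] length 1 -- new best
  Position 1 ('e'): repeat (last at 0), move window start to 1
  Position 1 ('e'): window [1,1] length 1
  Position 2 ('d'): window [1,2] length 2 -- new best
  Position 3 ('e'): repeat (last at 1), move window start to 2
  Position 3 ('e'): window [2,3] length 2
  Position 4 ('a'): window [2,4] length 3 -- new best
  Position 5 ('d'): repeat (last at 2), move window start to 3
  Position 5 ('d'): window [3,5] length 3
  Position 6 ('c'): window [3,6] length 4 -- new best
  Position 7 ('a'): repeat (last at 4), move window start to 5
  Position 7 ('a'): window [5,7] length 3
Longest substring with no repeats: "eadc" with length 4

4


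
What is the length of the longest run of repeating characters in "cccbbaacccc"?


Input: "cccbbaacccc"
Scanning for longest run:
  Position 1 ('c'): continues run of 'c', length=2
  Position 2 ('c'): continues run of 'c', length=3
  Position 3 ('b'): new char, reset run to 1
  Position 4 ('b'): continues run of 'b', length=2
  Position 5 ('a'): new char, reset run to 1
  Position 6 ('a'): continues run of 'a', length=2
  Position 7 ('c'): new char, reset run to 1
  Position 8 ('c'): continues run of 'c', length=2
  Position 9 ('c'): continues run of 'c', length=3
  Position 10 ('c'): continues run of 'c', length=4
Longest run: 'c' with length 4

4


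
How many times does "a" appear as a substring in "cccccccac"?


Searching for "a" in "cccccccac"
Scanning each position:
  Position 0: "c" => no
  Position 1: "c" => no
  Position 2: "c" => no
  Position 3: "c" => no
  Position 4: "c" => no
  Position 5: "c" => no
  Position 6: "c" => no
  Position 7: "a" => MATCH
  Position 8: "c" => no
Total occurrences: 1

1


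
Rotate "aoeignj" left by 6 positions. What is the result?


Input: "aoeignj", rotate left by 6
First 6 characters: "aoeign"
Remaining characters: "j"
Concatenate remaining + first: "j" + "aoeign" = "jaoeign"

jaoeign


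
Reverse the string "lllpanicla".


Input: lllpanicla
Reading characters right to left:
  Position 9: 'a'
  Position 8: 'l'
  Position 7: 'c'
  Position 6: 'i'
  Position 5: 'n'
  Position 4: 'a'
  Position 3: 'p'
  Position 2: 'l'
  Position 1: 'l'
  Position 0: 'l'
Reversed: alcinaplll

alcinaplll


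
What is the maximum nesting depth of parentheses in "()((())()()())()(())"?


Input: "()((())()()())()(())"
Tracking depth:
  Position 0 '(': depth becomes 1
  Position 1 ')': depth becomes 0
  Position 2 '(': depth becomes 1
  Position 3 '(': depth becomes 2
  Position 4 '(': depth becomes 3
  Position 5 ')': depth becomes 2
  Position 6 ')': depth becomes 1
  Position 7 '(': depth becomes 2
  Position 8 ')': depth becomes 1
  Position 9 '(': depth becomes 2
  Position 10 ')': depth becomes 1
  Position 11 '(': depth becomes 2
  Position 12 ')': depth becomes 1
  Position 13 ')': depth becomes 0
  Position 14 '(': depth becomes 1
  Position 15 ')': depth becomes 0
  Position 16 '(': depth becomes 1
  Position 17 '(': depth becomes 2
  Position 18 ')': depth becomes 1
  Position 19 ')': depth becomes 0
Maximum depth reached: 3

3


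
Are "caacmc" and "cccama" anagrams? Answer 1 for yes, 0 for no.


Strings: "caacmc", "cccama"
Sorted first:  aacccm
Sorted second: aacccm
Sorted forms match => anagrams

1


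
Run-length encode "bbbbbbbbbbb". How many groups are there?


Input: bbbbbbbbbbb
Scanning for consecutive runs:
  Group 1: 'b' x 11 (positions 0-10)
Total groups: 1

1


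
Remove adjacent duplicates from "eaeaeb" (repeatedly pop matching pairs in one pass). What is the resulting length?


Input: eaeaeb
Stack-based adjacent duplicate removal:
  Read 'e': push. Stack: e
  Read 'a': push. Stack: ea
  Read 'e': push. Stack: eae
  Read 'a': push. Stack: eaea
  Read 'e': push. Stack: eaeae
  Read 'b': push. Stack: eaeaeb
Final stack: "eaeaeb" (length 6)

6


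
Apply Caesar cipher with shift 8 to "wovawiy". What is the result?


Caesar cipher: shift "wovawiy" by 8
  'w' (pos 22) + 8 = pos 4 = 'e'
  'o' (pos 14) + 8 = pos 22 = 'w'
  'v' (pos 21) + 8 = pos 3 = 'd'
  'a' (pos 0) + 8 = pos 8 = 'i'
  'w' (pos 22) + 8 = pos 4 = 'e'
  'i' (pos 8) + 8 = pos 16 = 'q'
  'y' (pos 24) + 8 = pos 6 = 'g'
Result: ewdieqg

ewdieqg


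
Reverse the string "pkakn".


Input: pkakn
Reading characters right to left:
  Position 4: 'n'
  Position 3: 'k'
  Position 2: 'a'
  Position 1: 'k'
  Position 0: 'p'
Reversed: nkakp

nkakp


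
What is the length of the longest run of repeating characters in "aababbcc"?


Input: "aababbcc"
Scanning for longest run:
  Position 1 ('a'): continues run of 'a', length=2
  Position 2 ('b'): new char, reset run to 1
  Position 3 ('a'): new char, reset run to 1
  Position 4 ('b'): new char, reset run to 1
  Position 5 ('b'): continues run of 'b', length=2
  Position 6 ('c'): new char, reset run to 1
  Position 7 ('c'): continues run of 'c', length=2
Longest run: 'a' with length 2

2


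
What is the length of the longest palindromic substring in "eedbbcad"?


Input: "eedbbcad"
Checking substrings for palindromes:
  [0:2] "ee" (len 2) => palindrome
  [3:5] "bb" (len 2) => palindrome
Longest palindromic substring: "ee" with length 2

2


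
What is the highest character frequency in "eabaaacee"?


Input: eabaaacee
Character counts:
  'a': 4
  'b': 1
  'c': 1
  'e': 3
Maximum frequency: 4

4


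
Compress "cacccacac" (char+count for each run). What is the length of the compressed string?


Input: cacccacac
Runs:
  'c' x 1 => "c1"
  'a' x 1 => "a1"
  'c' x 3 => "c3"
  'a' x 1 => "a1"
  'c' x 1 => "c1"
  'a' x 1 => "a1"
  'c' x 1 => "c1"
Compressed: "c1a1c3a1c1a1c1"
Compressed length: 14

14


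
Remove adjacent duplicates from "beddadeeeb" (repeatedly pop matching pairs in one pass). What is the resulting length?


Input: beddadeeeb
Stack-based adjacent duplicate removal:
  Read 'b': push. Stack: b
  Read 'e': push. Stack: be
  Read 'd': push. Stack: bed
  Read 'd': matches stack top 'd' => pop. Stack: be
  Read 'a': push. Stack: bea
  Read 'd': push. Stack: bead
  Read 'e': push. Stack: beade
  Read 'e': matches stack top 'e' => pop. Stack: bead
  Read 'e': push. Stack: beade
  Read 'b': push. Stack: beadeb
Final stack: "beadeb" (length 6)

6


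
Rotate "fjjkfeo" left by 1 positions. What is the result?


Input: "fjjkfeo", rotate left by 1
First 1 characters: "f"
Remaining characters: "jjkfeo"
Concatenate remaining + first: "jjkfeo" + "f" = "jjkfeof"

jjkfeof


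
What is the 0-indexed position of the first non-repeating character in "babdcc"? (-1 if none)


Input: babdcc
Character frequencies:
  'a': 1
  'b': 2
  'c': 2
  'd': 1
Scanning left to right for freq == 1:
  Position 0 ('b'): freq=2, skip
  Position 1 ('a'): unique! => answer = 1

1


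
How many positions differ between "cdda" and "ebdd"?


Comparing "cdda" and "ebdd" position by position:
  Position 0: 'c' vs 'e' => DIFFER
  Position 1: 'd' vs 'b' => DIFFER
  Position 2: 'd' vs 'd' => same
  Position 3: 'a' vs 'd' => DIFFER
Positions that differ: 3

3


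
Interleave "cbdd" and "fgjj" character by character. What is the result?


Interleaving "cbdd" and "fgjj":
  Position 0: 'c' from first, 'f' from second => "cf"
  Position 1: 'b' from first, 'g' from second => "bg"
  Position 2: 'd' from first, 'j' from second => "dj"
  Position 3: 'd' from first, 'j' from second => "dj"
Result: cfbgdjdj

cfbgdjdj


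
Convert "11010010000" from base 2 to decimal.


Input: "11010010000" in base 2
Positional expansion:
  Digit '1' (value 1) x 2^10 = 1024
  Digit '1' (value 1) x 2^9 = 512
  Digit '0' (value 0) x 2^8 = 0
  Digit '1' (value 1) x 2^7 = 128
  Digit '0' (value 0) x 2^6 = 0
  Digit '0' (value 0) x 2^5 = 0
  Digit '1' (value 1) x 2^4 = 16
  Digit '0' (value 0) x 2^3 = 0
  Digit '0' (value 0) x 2^2 = 0
  Digit '0' (value 0) x 2^1 = 0
  Digit '0' (value 0) x 2^0 = 0
Sum = 1680

1680


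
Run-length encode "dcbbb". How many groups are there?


Input: dcbbb
Scanning for consecutive runs:
  Group 1: 'd' x 1 (positions 0-0)
  Group 2: 'c' x 1 (positions 1-1)
  Group 3: 'b' x 3 (positions 2-4)
Total groups: 3

3


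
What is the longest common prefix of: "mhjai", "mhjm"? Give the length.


Words: mhjai, mhjm
  Position 0: all 'm' => match
  Position 1: all 'h' => match
  Position 2: all 'j' => match
  Position 3: ('a', 'm') => mismatch, stop
LCP = "mhj" (length 3)

3


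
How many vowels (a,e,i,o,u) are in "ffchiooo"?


Input: ffchiooo
Checking each character:
  'f' at position 0: consonant
  'f' at position 1: consonant
  'c' at position 2: consonant
  'h' at position 3: consonant
  'i' at position 4: vowel (running total: 1)
  'o' at position 5: vowel (running total: 2)
  'o' at position 6: vowel (running total: 3)
  'o' at position 7: vowel (running total: 4)
Total vowels: 4

4


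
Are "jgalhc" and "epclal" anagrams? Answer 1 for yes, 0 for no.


Strings: "jgalhc", "epclal"
Sorted first:  acghjl
Sorted second: acellp
Differ at position 2: 'g' vs 'e' => not anagrams

0


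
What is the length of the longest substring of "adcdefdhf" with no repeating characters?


Input: "adcdefdhf"
Sliding window (track last position of each char):
  Position 0 ('a'): window [0,0] length 1 -- new best
  Position 1 ('d'): window [0,1] length 2 -- new best
  Position 2 ('c'): window [0,2] length 3 -- new best
  Position 3 ('d'): repeat (last at 1), move window start to 2
  Position 3 ('d'): window [2,3] length 2
  Position 4 ('e'): window [2,4] length 3
  Position 5 ('f'): window [2,5] length 4 -- new best
  Position 6 ('d'): repeat (last at 3), move window start to 4
  Position 6 ('d'): window [4,6] length 3
  Position 7 ('h'): window [4,7] length 4
  Position 8 ('f'): repeat (last at 5), move window start to 6
  Position 8 ('f'): window [6,8] length 3
Longest substring with no repeats: "cdef" with length 4

4


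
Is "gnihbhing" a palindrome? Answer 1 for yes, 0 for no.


Input: gnihbhing
Reversed: gnihbhing
  Compare pos 0 ('g') with pos 8 ('g'): match
  Compare pos 1 ('n') with pos 7 ('n'): match
  Compare pos 2 ('i') with pos 6 ('i'): match
  Compare pos 3 ('h') with pos 5 ('h'): match
Result: palindrome

1


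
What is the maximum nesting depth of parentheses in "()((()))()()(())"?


Input: "()((()))()()(())"
Tracking depth:
  Position 0 '(': depth becomes 1
  Position 1 ')': depth becomes 0
  Position 2 '(': depth becomes 1
  Position 3 '(': depth becomes 2
  Position 4 '(': depth becomes 3
  Position 5 ')': depth becomes 2
  Position 6 ')': depth becomes 1
  Position 7 ')': depth becomes 0
  Position 8 '(': depth becomes 1
  Position 9 ')': depth becomes 0
  Position 10 '(': depth becomes 1
  Position 11 ')': depth becomes 0
  Position 12 '(': depth becomes 1
  Position 13 '(': depth becomes 2
  Position 14 ')': depth becomes 1
  Position 15 ')': depth becomes 0
Maximum depth reached: 3

3


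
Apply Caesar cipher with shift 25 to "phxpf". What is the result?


Caesar cipher: shift "phxpf" by 25
  'p' (pos 15) + 25 = pos 14 = 'o'
  'h' (pos 7) + 25 = pos 6 = 'g'
  'x' (pos 23) + 25 = pos 22 = 'w'
  'p' (pos 15) + 25 = pos 14 = 'o'
  'f' (pos 5) + 25 = pos 4 = 'e'
Result: ogwoe

ogwoe


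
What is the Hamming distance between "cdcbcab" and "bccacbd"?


Comparing "cdcbcab" and "bccacbd" position by position:
  Position 0: 'c' vs 'b' => differ
  Position 1: 'd' vs 'c' => differ
  Position 2: 'c' vs 'c' => same
  Position 3: 'b' vs 'a' => differ
  Position 4: 'c' vs 'c' => same
  Position 5: 'a' vs 'b' => differ
  Position 6: 'b' vs 'd' => differ
Total differences (Hamming distance): 5

5


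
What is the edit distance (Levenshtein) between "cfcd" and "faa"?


Computing edit distance: "cfcd" -> "faa"
DP table:
           f    a    a
      0    1    2    3
  c   1    1    2    3
  f   2    1    2    3
  c   3    2    2    3
  d   4    3    3    3
Edit distance = dp[4][3] = 3

3


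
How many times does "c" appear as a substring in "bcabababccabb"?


Searching for "c" in "bcabababccabb"
Scanning each position:
  Position 0: "b" => no
  Position 1: "c" => MATCH
  Position 2: "a" => no
  Position 3: "b" => no
  Position 4: "a" => no
  Position 5: "b" => no
  Position 6: "a" => no
  Position 7: "b" => no
  Position 8: "c" => MATCH
  Position 9: "c" => MATCH
  Position 10: "a" => no
  Position 11: "b" => no
  Position 12: "b" => no
Total occurrences: 3

3


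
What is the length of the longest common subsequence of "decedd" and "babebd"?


LCS of "decedd" and "babebd"
DP table:
           b    a    b    e    b    d
      0    0    0    0    0    0    0
  d   0    0    0    0    0    0    1
  e   0    0    0    0    1    1    1
  c   0    0    0    0    1    1    1
  e   0    0    0    0    1    1    1
  d   0    0    0    0    1    1    2
  d   0    0    0    0    1    1    2
LCS length = dp[6][6] = 2

2


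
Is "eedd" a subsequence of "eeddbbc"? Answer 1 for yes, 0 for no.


Check if "eedd" is a subsequence of "eeddbbc"
Greedy scan:
  Position 0 ('e'): matches sub[0] = 'e'
  Position 1 ('e'): matches sub[1] = 'e'
  Position 2 ('d'): matches sub[2] = 'd'
  Position 3 ('d'): matches sub[3] = 'd'
  Position 4 ('b'): no match needed
  Position 5 ('b'): no match needed
  Position 6 ('c'): no match needed
All 4 characters matched => is a subsequence

1


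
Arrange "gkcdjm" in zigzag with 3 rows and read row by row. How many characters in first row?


Zigzag "gkcdjm" into 3 rows:
Placing characters:
  'g' => row 0
  'k' => row 1
  'c' => row 2
  'd' => row 1
  'j' => row 0
  'm' => row 1
Rows:
  Row 0: "gj"
  Row 1: "kdm"
  Row 2: "c"
First row length: 2

2


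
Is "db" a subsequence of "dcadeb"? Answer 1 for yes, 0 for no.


Check if "db" is a subsequence of "dcadeb"
Greedy scan:
  Position 0 ('d'): matches sub[0] = 'd'
  Position 1 ('c'): no match needed
  Position 2 ('a'): no match needed
  Position 3 ('d'): no match needed
  Position 4 ('e'): no match needed
  Position 5 ('b'): matches sub[1] = 'b'
All 2 characters matched => is a subsequence

1


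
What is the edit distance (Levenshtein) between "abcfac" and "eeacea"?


Computing edit distance: "abcfac" -> "eeacea"
DP table:
           e    e    a    c    e    a
      0    1    2    3    4    5    6
  a   1    1    2    2    3    4    5
  b   2    2    2    3    3    4    5
  c   3    3    3    3    3    4    5
  f   4    4    4    4    4    4    5
  a   5    5    5    4    5    5    4
  c   6    6    6    5    4    5    5
Edit distance = dp[6][6] = 5

5


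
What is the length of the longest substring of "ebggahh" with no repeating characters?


Input: "ebggahh"
Sliding window (track last position of each char):
  Position 0 ('e'): window [0,0] length 1 -- new best
  Position 1 ('b'): window [0,1] length 2 -- new best
  Position 2 ('g'): window [0,2] length 3 -- new best
  Position 3 ('g'): repeat (last at 2), move window start to 3
  Position 3 ('g'): window [3,3] length 1
  Position 4 ('a'): window [3,4] length 2
  Position 5 ('h'): window [3,5] length 3
  Position 6 ('h'): repeat (last at 5), move window start to 6
  Position 6 ('h'): window [6,6] length 1
Longest substring with no repeats: "ebg" with length 3

3


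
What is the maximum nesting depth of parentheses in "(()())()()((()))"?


Input: "(()())()()((()))"
Tracking depth:
  Position 0 '(': depth becomes 1
  Position 1 '(': depth becomes 2
  Position 2 ')': depth becomes 1
  Position 3 '(': depth becomes 2
  Position 4 ')': depth becomes 1
  Position 5 ')': depth becomes 0
  Position 6 '(': depth becomes 1
  Position 7 ')': depth becomes 0
  Position 8 '(': depth becomes 1
  Position 9 ')': depth becomes 0
  Position 10 '(': depth becomes 1
  Position 11 '(': depth becomes 2
  Position 12 '(': depth becomes 3
  Position 13 ')': depth becomes 2
  Position 14 ')': depth becomes 1
  Position 15 ')': depth becomes 0
Maximum depth reached: 3

3


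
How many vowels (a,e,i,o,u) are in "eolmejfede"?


Input: eolmejfede
Checking each character:
  'e' at position 0: vowel (running total: 1)
  'o' at position 1: vowel (running total: 2)
  'l' at position 2: consonant
  'm' at position 3: consonant
  'e' at position 4: vowel (running total: 3)
  'j' at position 5: consonant
  'f' at position 6: consonant
  'e' at position 7: vowel (running total: 4)
  'd' at position 8: consonant
  'e' at position 9: vowel (running total: 5)
Total vowels: 5

5
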